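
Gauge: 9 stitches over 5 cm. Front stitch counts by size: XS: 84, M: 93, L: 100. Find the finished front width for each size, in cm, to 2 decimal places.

XS 46.67 cm; M 51.67 cm; L 55.56 cm.

9/5 = 1.8 sts per cm.
XS: 84 / 1.8 = 46.667 → 46.67 cm.
M: 93 / 1.8 = 51.667 → 51.67 cm.
L: 100 / 1.8 = 55.556 → 55.56 cm.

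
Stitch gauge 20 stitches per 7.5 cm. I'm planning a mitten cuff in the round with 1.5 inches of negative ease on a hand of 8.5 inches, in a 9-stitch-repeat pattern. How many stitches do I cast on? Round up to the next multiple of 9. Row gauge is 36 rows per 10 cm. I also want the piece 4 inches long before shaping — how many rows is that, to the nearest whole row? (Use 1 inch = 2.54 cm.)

Cast on 54 stitches; work 37 rows.

Finished = 8.5 − 1.5 = 7 inches.
7 inches × 2.54 = 17.78 cm.
20/7.5 = 2.667 sts per cm; 17.78 × 2.667 = 47.41 sts.
Next multiple of 9 → 54.
4 inches = 10.16 cm; × 3.6 = 36.58 → 37 rows.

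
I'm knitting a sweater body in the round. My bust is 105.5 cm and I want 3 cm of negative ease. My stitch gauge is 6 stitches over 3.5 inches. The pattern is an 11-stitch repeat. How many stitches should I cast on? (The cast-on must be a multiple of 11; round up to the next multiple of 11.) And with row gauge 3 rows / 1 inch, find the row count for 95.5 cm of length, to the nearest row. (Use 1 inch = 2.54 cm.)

Finished = 105.5 − 3 = 102.5 cm.
102.5 cm × 1/2.54 = 40.35 inches.
6/3.5 = 1.714 sts per in; 40.35 × 1.714 = 69.18 sts.
Next multiple of 11 → 77.
95.5 cm = 37.60 inches; × 3 = 112.80 → 113 rows.

Cast on 77 stitches; work 113 rows.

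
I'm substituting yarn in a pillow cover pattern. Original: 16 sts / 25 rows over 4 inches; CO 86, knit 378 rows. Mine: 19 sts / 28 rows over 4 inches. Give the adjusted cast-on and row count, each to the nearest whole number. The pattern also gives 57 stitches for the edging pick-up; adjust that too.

Cast on 102 stitches; work 423 rows; edging pick-up 68 stitches.

Stitches: 86 × 19/16 = 102.12 → 102.
Rows: 378 × 28/25 = 423.36 → 423.
edging pick-up: 57 × 19/16 = 67.69 → 68.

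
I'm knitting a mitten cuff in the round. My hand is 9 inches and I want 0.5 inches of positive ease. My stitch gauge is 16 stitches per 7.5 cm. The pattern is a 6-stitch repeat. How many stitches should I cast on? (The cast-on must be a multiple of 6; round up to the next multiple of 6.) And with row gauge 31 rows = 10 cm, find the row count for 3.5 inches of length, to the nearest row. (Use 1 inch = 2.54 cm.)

Finished = 9 + 0.5 = 9.5 inches.
9.5 inches × 2.54 = 24.13 cm.
16/7.5 = 2.133 sts per cm; 24.13 × 2.133 = 51.48 sts.
Next multiple of 6 → 54.
3.5 inches = 8.89 cm; × 3.1 = 27.56 → 28 rows.

Cast on 54 stitches; work 28 rows.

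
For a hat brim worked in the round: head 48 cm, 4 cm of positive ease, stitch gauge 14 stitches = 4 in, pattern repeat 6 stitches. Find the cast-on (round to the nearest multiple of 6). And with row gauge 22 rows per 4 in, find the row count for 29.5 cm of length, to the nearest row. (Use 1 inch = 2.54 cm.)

Finished = 48 + 4 = 52 cm.
52 cm × 1/2.54 = 20.47 inches.
14/4 = 3.5 sts per in; 20.47 × 3.5 = 71.65 sts.
Nearest multiple of 6 → 72.
29.5 cm = 11.61 inches; × 5.5 = 63.88 → 64 rows.

Cast on 72 stitches; work 64 rows.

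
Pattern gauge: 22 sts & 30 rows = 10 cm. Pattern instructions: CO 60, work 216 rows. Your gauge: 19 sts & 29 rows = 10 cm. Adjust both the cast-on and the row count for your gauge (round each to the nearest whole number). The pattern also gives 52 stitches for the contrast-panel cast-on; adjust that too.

Stitches: 60 × 19/22 = 51.82 → 52.
Rows: 216 × 29/30 = 208.80 → 209.
contrast-panel cast-on: 52 × 19/22 = 44.91 → 45.

Cast on 52 stitches; work 209 rows; contrast-panel cast-on 45 stitches.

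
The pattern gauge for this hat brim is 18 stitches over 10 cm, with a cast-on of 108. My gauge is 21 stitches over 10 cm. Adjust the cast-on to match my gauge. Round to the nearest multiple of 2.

Scale factor = 21 / 18 = 1.167.
108 × 21 / 18 = 126.00 sts.

Cast on 126 stitches.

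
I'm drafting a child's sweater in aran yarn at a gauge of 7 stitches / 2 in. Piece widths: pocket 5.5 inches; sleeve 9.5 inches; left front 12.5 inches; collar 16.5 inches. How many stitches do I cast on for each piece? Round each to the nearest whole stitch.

Rate = 7/2 = 3.5 sts per in.
pocket: 5.5 × 3.5 = 19.25 → 19.
sleeve: 9.5 × 3.5 = 33.25 → 33.
left front: 12.5 × 3.5 = 43.75 → 44.
collar: 16.5 × 3.5 = 57.75 → 58.

pocket 19; sleeve 33; left front 44; collar 58.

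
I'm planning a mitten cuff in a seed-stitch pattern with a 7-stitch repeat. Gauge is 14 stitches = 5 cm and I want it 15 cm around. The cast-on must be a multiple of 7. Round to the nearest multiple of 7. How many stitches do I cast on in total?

14 / 5 = 2.8 sts per cm.
15 × 2.8 = 42.00 sts.
Nearest multiple of 7: 42.

Cast on 42 stitches.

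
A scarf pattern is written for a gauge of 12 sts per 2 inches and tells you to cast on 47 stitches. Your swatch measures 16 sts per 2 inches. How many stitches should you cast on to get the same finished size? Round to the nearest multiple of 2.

Cast on 62 stitches.

Scale factor = 16 / 12 = 1.333.
47 × 16 / 12 = 62.67 sts.
→ 62 sts.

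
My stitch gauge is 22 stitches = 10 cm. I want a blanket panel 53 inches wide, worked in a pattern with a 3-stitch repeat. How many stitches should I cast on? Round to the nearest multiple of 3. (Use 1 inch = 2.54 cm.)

297 stitches.

53 in = 53 × 2.54 = 134.62 cm.
22 / 10 = 2.2 sts/cm.
134.62 × 2.2 = 296.16 sts.
→ 297.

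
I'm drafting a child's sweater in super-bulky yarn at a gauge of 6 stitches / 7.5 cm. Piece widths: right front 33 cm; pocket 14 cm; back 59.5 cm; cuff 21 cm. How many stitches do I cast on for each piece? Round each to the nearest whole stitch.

Rate = 6/7.5 = 0.8 sts per cm.
right front: 33 × 0.8 = 26.40 → 26.
pocket: 14 × 0.8 = 11.20 → 11.
back: 59.5 × 0.8 = 47.60 → 48.
cuff: 21 × 0.8 = 16.80 → 17.

right front 26; pocket 11; back 48; cuff 17.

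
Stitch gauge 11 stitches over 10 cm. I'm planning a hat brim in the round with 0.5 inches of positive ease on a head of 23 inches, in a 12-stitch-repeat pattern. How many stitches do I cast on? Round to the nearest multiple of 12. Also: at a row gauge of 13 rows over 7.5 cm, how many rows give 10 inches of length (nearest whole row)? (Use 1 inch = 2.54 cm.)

Finished = 23 + 0.5 = 23.5 inches.
23.5 inches × 2.54 = 59.69 cm.
11/10 = 1.1 sts per cm; 59.69 × 1.1 = 65.66 sts.
Nearest multiple of 12 → 60.
10 inches = 25.40 cm; × 1.733 = 44.03 → 44 rows.

Cast on 60 stitches; work 44 rows.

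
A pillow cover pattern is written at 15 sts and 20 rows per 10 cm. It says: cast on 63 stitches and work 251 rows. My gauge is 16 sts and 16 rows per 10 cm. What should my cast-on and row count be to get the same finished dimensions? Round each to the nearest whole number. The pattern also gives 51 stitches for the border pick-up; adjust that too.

Cast on 67 stitches; work 201 rows; border pick-up 54 stitches.

Stitches: 63 × 16/15 = 67.20 → 67.
Rows: 251 × 16/20 = 200.80 → 201.
border pick-up: 51 × 16/15 = 54.40 → 54.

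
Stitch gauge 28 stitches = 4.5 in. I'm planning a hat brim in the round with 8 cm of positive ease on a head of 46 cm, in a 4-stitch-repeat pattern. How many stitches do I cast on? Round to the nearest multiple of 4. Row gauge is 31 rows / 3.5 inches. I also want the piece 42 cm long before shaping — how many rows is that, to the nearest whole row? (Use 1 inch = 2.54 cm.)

Cast on 132 stitches; work 146 rows.

Finished = 46 + 8 = 54 cm.
54 cm × 1/2.54 = 21.26 inches.
28/4.5 = 6.222 sts per in; 21.26 × 6.222 = 132.28 sts.
Nearest multiple of 4 → 132.
42 cm = 16.54 inches; × 8.857 = 146.46 → 146 rows.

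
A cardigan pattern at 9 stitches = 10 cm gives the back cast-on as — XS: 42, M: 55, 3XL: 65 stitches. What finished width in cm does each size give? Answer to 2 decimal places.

XS 46.67 cm; M 61.11 cm; 3XL 72.22 cm.

9/10 = 0.9 sts per cm.
XS: 42 / 0.9 = 46.667 → 46.67 cm.
M: 55 / 0.9 = 61.111 → 61.11 cm.
3XL: 65 / 0.9 = 72.222 → 72.22 cm.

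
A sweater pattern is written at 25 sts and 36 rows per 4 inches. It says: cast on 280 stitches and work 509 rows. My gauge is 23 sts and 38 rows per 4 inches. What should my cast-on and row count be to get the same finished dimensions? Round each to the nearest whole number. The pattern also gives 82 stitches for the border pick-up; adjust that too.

Cast on 258 stitches; work 537 rows; border pick-up 75 stitches.

Stitches: 280 × 23/25 = 257.60 → 258.
Rows: 509 × 38/36 = 537.28 → 537.
border pick-up: 82 × 23/25 = 75.44 → 75.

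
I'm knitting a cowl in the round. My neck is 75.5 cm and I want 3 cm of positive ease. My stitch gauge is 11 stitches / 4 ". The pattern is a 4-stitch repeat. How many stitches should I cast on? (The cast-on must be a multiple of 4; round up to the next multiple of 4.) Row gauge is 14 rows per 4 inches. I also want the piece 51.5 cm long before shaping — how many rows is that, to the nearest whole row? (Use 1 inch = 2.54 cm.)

Cast on 88 stitches; work 71 rows.

Finished = 75.5 + 3 = 78.5 cm.
78.5 cm × 1/2.54 = 30.91 inches.
11/4 = 2.75 sts per in; 30.91 × 2.75 = 84.99 sts.
Next multiple of 4 → 88.
51.5 cm = 20.28 inches; × 3.5 = 70.96 → 71 rows.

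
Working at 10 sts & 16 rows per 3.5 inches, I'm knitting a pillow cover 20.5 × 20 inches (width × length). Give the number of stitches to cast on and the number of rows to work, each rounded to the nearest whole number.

Cast on 59 stitches and work 91 rows.

Stitch gauge = 10/3.5 = 2.857 sts/in; 20.5 × 2.857 = 58.57 → 59 sts.
Row gauge = 16/3.5 = 4.571 rows/in; 20 × 4.571 = 91.43 → 91 rows.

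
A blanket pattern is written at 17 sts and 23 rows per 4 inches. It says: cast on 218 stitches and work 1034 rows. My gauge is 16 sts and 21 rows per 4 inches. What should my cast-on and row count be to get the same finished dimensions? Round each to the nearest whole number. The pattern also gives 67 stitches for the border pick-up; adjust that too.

Cast on 205 stitches; work 944 rows; border pick-up 63 stitches.

Stitches: 218 × 16/17 = 205.18 → 205.
Rows: 1034 × 21/23 = 944.09 → 944.
border pick-up: 67 × 16/17 = 63.06 → 63.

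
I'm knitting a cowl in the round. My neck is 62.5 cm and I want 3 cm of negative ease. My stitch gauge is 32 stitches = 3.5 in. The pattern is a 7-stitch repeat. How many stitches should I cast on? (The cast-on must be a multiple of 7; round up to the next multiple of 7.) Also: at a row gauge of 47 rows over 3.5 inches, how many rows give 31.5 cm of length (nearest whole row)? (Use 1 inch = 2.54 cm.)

Cast on 217 stitches; work 167 rows.

Finished = 62.5 − 3 = 59.5 cm.
59.5 cm × 1/2.54 = 23.43 inches.
32/3.5 = 9.143 sts per in; 23.43 × 9.143 = 214.17 sts.
Next multiple of 7 → 217.
31.5 cm = 12.40 inches; × 13.429 = 166.54 → 167 rows.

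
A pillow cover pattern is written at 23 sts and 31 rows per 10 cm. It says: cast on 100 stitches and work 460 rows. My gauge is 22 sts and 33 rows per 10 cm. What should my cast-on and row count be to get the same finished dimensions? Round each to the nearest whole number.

Stitches: 100 × 22/23 = 95.65 → 96.
Rows: 460 × 33/31 = 489.68 → 490.

Cast on 96 stitches; work 490 rows.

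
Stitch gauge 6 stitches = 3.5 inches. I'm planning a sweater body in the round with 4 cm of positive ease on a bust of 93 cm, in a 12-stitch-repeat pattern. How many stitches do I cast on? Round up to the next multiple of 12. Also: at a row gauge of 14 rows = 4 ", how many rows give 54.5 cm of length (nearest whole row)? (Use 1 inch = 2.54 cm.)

Cast on 72 stitches; work 75 rows.

Finished = 93 + 4 = 97 cm.
97 cm × 1/2.54 = 38.19 inches.
6/3.5 = 1.714 sts per in; 38.19 × 1.714 = 65.47 sts.
Next multiple of 12 → 72.
54.5 cm = 21.46 inches; × 3.5 = 75.10 → 75 rows.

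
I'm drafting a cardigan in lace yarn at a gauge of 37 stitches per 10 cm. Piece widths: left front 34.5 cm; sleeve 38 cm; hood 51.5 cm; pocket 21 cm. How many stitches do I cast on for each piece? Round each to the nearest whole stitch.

Rate = 37/10 = 3.7 sts per cm.
left front: 34.5 × 3.7 = 127.65 → 128.
sleeve: 38 × 3.7 = 140.60 → 141.
hood: 51.5 × 3.7 = 190.55 → 191.
pocket: 21 × 3.7 = 77.70 → 78.

left front 128; sleeve 141; hood 191; pocket 78.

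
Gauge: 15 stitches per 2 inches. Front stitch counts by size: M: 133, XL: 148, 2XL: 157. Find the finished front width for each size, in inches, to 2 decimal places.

15/2 = 7.5 sts per in.
M: 133 / 7.5 = 17.733 → 17.73 in.
XL: 148 / 7.5 = 19.733 → 19.73 in.
2XL: 157 / 7.5 = 20.933 → 20.93 in.

M 17.73 inches; XL 19.73 inches; 2XL 20.93 inches.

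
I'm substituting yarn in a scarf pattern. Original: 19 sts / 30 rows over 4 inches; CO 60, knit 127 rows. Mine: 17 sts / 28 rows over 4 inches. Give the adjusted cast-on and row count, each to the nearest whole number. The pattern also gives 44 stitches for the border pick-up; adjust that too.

Stitches: 60 × 17/19 = 53.68 → 54.
Rows: 127 × 28/30 = 118.53 → 119.
border pick-up: 44 × 17/19 = 39.37 → 39.

Cast on 54 stitches; work 119 rows; border pick-up 39 stitches.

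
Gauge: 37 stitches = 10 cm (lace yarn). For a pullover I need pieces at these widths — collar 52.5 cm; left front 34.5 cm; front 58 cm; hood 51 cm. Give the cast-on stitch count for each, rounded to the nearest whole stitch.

collar 194; left front 128; front 215; hood 189.

Rate = 37/10 = 3.7 sts per cm.
collar: 52.5 × 3.7 = 194.25 → 194.
left front: 34.5 × 3.7 = 127.65 → 128.
front: 58 × 3.7 = 214.60 → 215.
hood: 51 × 3.7 = 188.70 → 189.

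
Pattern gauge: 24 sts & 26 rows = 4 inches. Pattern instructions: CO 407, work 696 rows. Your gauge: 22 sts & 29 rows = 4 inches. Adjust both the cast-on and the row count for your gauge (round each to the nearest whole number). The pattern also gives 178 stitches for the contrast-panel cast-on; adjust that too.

Stitches: 407 × 22/24 = 373.08 → 373.
Rows: 696 × 29/26 = 776.31 → 776.
contrast-panel cast-on: 178 × 22/24 = 163.17 → 163.

Cast on 373 stitches; work 776 rows; contrast-panel cast-on 163 stitches.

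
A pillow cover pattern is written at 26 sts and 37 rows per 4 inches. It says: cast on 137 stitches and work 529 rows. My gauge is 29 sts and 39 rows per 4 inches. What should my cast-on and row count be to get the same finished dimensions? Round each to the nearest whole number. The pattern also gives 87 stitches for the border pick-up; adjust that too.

Stitches: 137 × 29/26 = 152.81 → 153.
Rows: 529 × 39/37 = 557.59 → 558.
border pick-up: 87 × 29/26 = 97.04 → 97.

Cast on 153 stitches; work 558 rows; border pick-up 97 stitches.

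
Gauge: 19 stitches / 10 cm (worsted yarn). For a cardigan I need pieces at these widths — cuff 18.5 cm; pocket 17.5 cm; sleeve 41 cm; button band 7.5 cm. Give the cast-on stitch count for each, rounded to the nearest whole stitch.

cuff 35; pocket 33; sleeve 78; button band 14.

Rate = 19/10 = 1.9 sts per cm.
cuff: 18.5 × 1.9 = 35.15 → 35.
pocket: 17.5 × 1.9 = 33.25 → 33.
sleeve: 41 × 1.9 = 77.90 → 78.
button band: 7.5 × 1.9 = 14.25 → 14.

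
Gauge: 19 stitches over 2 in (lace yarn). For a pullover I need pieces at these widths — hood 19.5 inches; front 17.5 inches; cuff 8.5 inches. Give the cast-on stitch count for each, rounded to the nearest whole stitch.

hood 185; front 166; cuff 81.

Rate = 19/2 = 9.5 sts per in.
hood: 19.5 × 9.5 = 185.25 → 185.
front: 17.5 × 9.5 = 166.25 → 166.
cuff: 8.5 × 9.5 = 80.75 → 81.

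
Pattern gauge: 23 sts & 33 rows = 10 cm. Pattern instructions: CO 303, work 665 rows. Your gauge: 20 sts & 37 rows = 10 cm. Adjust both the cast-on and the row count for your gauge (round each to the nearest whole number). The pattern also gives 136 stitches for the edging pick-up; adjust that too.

Cast on 263 stitches; work 746 rows; edging pick-up 118 stitches.

Stitches: 303 × 20/23 = 263.48 → 263.
Rows: 665 × 37/33 = 745.61 → 746.
edging pick-up: 136 × 20/23 = 118.26 → 118.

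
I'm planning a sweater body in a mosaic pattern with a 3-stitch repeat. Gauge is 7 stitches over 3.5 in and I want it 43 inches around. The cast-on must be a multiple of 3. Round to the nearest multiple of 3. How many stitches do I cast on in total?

7 / 3.5 = 2 sts per inch.
43 × 2 = 86.00 sts.
Nearest multiple of 3: 87.

Cast on 87 stitches.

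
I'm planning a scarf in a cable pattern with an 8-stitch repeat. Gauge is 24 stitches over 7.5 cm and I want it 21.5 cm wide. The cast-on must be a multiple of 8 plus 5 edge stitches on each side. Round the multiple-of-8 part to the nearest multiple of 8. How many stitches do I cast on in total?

Cast on 66 stitches.

24 / 7.5 = 3.2 sts per cm.
21.5 × 3.2 = 68.80 sts.
Less 10 edge sts → 58.80 for the repeat.
Nearest multiple of 8: 56.
Add back 10 edge sts → 66.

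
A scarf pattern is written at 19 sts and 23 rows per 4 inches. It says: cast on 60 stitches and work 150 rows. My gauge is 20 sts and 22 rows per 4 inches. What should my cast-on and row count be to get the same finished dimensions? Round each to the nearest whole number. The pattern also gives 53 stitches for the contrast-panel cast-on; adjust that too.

Stitches: 60 × 20/19 = 63.16 → 63.
Rows: 150 × 22/23 = 143.48 → 143.
contrast-panel cast-on: 53 × 20/19 = 55.79 → 56.

Cast on 63 stitches; work 143 rows; contrast-panel cast-on 56 stitches.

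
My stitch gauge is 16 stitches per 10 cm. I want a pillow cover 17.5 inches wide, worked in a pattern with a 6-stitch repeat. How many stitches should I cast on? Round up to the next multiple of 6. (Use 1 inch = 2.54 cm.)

Cast on 72 stitches.

17.5 in = 17.5 × 2.54 = 44.45 cm.
16 / 10 = 1.6 sts/cm.
44.45 × 1.6 = 71.12 sts.
→ 72.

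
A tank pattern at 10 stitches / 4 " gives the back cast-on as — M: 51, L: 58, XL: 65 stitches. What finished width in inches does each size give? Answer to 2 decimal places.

M 20.40 inches; L 23.20 inches; XL 26.00 inches.

10/4 = 2.5 sts per in.
M: 51 / 2.5 = 20.400 → 20.40 in.
L: 58 / 2.5 = 23.200 → 23.20 in.
XL: 65 / 2.5 = 26.000 → 26.00 in.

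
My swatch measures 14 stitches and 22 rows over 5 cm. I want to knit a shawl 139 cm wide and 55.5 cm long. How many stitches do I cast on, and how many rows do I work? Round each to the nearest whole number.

Cast on 389 stitches and work 244 rows.

Stitch gauge = 14/5 = 2.8 sts/cm; 139 × 2.8 = 389.20 → 389 sts.
Row gauge = 22/5 = 4.4 rows/cm; 55.5 × 4.4 = 244.20 → 244 rows.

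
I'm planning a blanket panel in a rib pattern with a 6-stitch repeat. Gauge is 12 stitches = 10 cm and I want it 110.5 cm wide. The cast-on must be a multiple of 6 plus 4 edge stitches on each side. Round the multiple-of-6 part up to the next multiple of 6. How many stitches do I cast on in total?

12 / 10 = 1.2 sts per cm.
110.5 × 1.2 = 132.60 sts.
Less 8 edge sts → 124.60 for the repeat.
Next multiple of 6: 126.
Add back 8 edge sts → 134.

Cast on 134 stitches.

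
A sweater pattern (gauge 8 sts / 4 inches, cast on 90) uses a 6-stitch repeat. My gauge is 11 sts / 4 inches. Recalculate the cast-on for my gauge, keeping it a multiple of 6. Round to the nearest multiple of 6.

Cast on 126 stitches.

90 × 11 / 8 = 123.75.
Nearest multiple of 6: 126.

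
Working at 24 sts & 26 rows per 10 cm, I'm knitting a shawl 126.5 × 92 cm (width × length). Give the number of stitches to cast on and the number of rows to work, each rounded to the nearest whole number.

Cast on 304 stitches and work 239 rows.

Stitch gauge = 24/10 = 2.4 sts/cm; 126.5 × 2.4 = 303.60 → 304 sts.
Row gauge = 26/10 = 2.6 rows/cm; 92 × 2.6 = 239.20 → 239 rows.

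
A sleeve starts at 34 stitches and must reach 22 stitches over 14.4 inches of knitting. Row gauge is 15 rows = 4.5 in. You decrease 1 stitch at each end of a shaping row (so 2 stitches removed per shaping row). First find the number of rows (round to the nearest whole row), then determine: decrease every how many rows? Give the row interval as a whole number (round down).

Rows = 14.4 × 3.333 = 48.0 → 48 rows.
Stitches to remove: 12 → 6 shaping rows (at 2 st each).
48 / 6 = 8.00 → every 8 rows.

Decrease every 8th row.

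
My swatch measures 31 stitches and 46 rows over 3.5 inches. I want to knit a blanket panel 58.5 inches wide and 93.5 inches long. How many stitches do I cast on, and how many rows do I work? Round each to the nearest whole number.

Stitch gauge = 31/3.5 = 8.857 sts/in; 58.5 × 8.857 = 518.14 → 518 sts.
Row gauge = 46/3.5 = 13.143 rows/in; 93.5 × 13.143 = 1228.86 → 1229 rows.

Cast on 518 stitches and work 1229 rows.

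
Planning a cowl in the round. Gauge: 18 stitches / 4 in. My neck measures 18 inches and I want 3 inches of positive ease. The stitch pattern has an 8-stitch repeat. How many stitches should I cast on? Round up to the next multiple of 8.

Finished = 18 + 3 = 21 inches.
18 / 4 = 4.5 sts/in.
21 × 4.5 = 94.50 sts.
Next multiple of 8: 96.

Cast on 96 stitches.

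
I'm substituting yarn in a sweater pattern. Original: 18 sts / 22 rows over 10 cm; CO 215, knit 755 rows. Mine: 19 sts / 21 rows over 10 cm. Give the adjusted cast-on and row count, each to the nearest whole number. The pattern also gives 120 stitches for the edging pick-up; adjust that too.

Cast on 227 stitches; work 721 rows; edging pick-up 127 stitches.

Stitches: 215 × 19/18 = 226.94 → 227.
Rows: 755 × 21/22 = 720.68 → 721.
edging pick-up: 120 × 19/18 = 126.67 → 127.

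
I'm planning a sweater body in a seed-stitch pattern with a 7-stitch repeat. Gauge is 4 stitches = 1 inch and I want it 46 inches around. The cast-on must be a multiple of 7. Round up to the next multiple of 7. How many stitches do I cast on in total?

Cast on 189 stitches.

4 / 1 = 4 sts per inch.
46 × 4 = 184.00 sts.
Next multiple of 7: 189.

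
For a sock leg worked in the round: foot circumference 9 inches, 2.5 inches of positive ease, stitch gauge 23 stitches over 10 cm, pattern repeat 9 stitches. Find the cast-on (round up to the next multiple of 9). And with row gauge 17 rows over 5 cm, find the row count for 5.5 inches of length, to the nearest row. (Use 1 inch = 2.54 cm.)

Finished = 9 + 2.5 = 11.5 inches.
11.5 inches × 2.54 = 29.21 cm.
23/10 = 2.3 sts per cm; 29.21 × 2.3 = 67.18 sts.
Next multiple of 9 → 72.
5.5 inches = 13.97 cm; × 3.4 = 47.50 → 47 rows.

Cast on 72 stitches; work 47 rows.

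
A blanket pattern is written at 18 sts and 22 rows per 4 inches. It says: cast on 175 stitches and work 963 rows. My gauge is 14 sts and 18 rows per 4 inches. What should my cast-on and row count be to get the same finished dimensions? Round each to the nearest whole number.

Stitches: 175 × 14/18 = 136.11 → 136.
Rows: 963 × 18/22 = 787.91 → 788.

Cast on 136 stitches; work 788 rows.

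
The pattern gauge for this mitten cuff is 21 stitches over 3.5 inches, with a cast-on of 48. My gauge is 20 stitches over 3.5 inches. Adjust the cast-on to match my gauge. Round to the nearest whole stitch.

Cast on 46 stitches.

Scale factor = 20 / 21 = 0.952.
48 × 20 / 21 = 45.71 sts.
→ 46 sts.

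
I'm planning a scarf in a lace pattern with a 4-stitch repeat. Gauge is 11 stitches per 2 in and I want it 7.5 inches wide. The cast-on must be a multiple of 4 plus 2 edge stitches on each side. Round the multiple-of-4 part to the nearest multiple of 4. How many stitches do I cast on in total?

CO 40 sts.

11 / 2 = 5.5 sts per inch.
7.5 × 5.5 = 41.25 sts.
Less 4 edge sts → 37.25 for the repeat.
Nearest multiple of 4: 36.
Add back 4 edge sts → 40.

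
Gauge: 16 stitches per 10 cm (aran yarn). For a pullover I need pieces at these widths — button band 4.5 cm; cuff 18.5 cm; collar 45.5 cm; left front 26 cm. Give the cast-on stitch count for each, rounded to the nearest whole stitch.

Rate = 16/10 = 1.6 sts per cm.
button band: 4.5 × 1.6 = 7.20 → 7.
cuff: 18.5 × 1.6 = 29.60 → 30.
collar: 45.5 × 1.6 = 72.80 → 73.
left front: 26 × 1.6 = 41.60 → 42.

button band 7; cuff 30; collar 73; left front 42.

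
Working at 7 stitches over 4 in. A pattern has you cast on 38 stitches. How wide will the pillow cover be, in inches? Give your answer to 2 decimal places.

7 stitches / 4 inch = 1.75 stitches per inch.
38 / 1.75 = 21.714 inches.

21.71 inches.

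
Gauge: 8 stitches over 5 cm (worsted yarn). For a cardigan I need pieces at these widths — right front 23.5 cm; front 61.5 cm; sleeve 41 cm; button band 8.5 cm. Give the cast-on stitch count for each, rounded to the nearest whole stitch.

Rate = 8/5 = 1.6 sts per cm.
right front: 23.5 × 1.6 = 37.60 → 38.
front: 61.5 × 1.6 = 98.40 → 98.
sleeve: 41 × 1.6 = 65.60 → 66.
button band: 8.5 × 1.6 = 13.60 → 14.

right front 38; front 98; sleeve 66; button band 14.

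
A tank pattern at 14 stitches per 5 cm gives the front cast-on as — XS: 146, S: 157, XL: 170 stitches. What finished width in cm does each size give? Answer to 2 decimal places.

14/5 = 2.8 sts per cm.
XS: 146 / 2.8 = 52.143 → 52.14 cm.
S: 157 / 2.8 = 56.071 → 56.07 cm.
XL: 170 / 2.8 = 60.714 → 60.71 cm.

XS 52.14 cm; S 56.07 cm; XL 60.71 cm.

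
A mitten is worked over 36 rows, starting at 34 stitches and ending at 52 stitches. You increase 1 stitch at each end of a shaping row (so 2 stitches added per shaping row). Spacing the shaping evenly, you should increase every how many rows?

Increase every 4th row.

Stitches to add: |52 − 34| = 18.
Shaping rows needed: 18 / 2 = 9.
36 rows / 9 = every 4 rows.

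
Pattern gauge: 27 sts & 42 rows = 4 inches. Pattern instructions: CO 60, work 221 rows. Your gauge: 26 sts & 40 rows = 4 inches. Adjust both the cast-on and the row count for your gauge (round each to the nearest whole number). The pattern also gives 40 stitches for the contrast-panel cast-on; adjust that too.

Cast on 58 stitches; work 210 rows; contrast-panel cast-on 39 stitches.

Stitches: 60 × 26/27 = 57.78 → 58.
Rows: 221 × 40/42 = 210.48 → 210.
contrast-panel cast-on: 40 × 26/27 = 38.52 → 39.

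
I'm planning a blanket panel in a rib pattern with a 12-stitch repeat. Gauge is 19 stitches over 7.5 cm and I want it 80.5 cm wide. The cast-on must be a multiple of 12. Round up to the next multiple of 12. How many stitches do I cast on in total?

204 stitches.

19 / 7.5 = 2.533 sts per cm.
80.5 × 2.533 = 203.93 sts.
Next multiple of 12: 204.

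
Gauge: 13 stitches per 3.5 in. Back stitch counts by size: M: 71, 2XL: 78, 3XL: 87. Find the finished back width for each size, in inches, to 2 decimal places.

M 19.12 inches; 2XL 21.00 inches; 3XL 23.42 inches.

13/3.5 = 3.714 sts per in.
M: 71 / 3.714 = 19.115 → 19.12 in.
2XL: 78 / 3.714 = 21.000 → 21.00 in.
3XL: 87 / 3.714 = 23.423 → 23.42 in.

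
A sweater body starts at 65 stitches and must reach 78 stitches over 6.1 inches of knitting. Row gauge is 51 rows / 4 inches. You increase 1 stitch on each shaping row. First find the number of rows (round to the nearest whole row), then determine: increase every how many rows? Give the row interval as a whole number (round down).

Increase every 6th row.

Rows = 6.1 × 12.75 = 77.8 → 78 rows.
Stitches to add: 13 → 13 shaping rows (at 1 st each).
78 / 13 = 6.00 → every 6 rows.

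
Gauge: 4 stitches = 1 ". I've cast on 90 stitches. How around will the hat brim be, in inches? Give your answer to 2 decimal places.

4 stitches / 1 inch = 4 stitches per inch.
90 / 4 = 22.500 inches.

22.50 inches.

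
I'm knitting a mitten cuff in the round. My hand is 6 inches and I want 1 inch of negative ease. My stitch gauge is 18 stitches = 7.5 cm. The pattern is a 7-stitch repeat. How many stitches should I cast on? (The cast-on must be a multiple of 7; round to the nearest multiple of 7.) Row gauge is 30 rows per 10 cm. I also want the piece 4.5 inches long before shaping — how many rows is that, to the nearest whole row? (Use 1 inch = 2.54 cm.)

Cast on 28 stitches; work 34 rows.

Finished = 6 − 1 = 5 inches.
5 inches × 2.54 = 12.70 cm.
18/7.5 = 2.4 sts per cm; 12.70 × 2.4 = 30.48 sts.
Nearest multiple of 7 → 28.
4.5 inches = 11.43 cm; × 3 = 34.29 → 34 rows.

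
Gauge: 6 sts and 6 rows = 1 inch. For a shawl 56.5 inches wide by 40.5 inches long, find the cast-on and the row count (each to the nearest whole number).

Stitch gauge = 6/1 = 6 sts/in; 56.5 × 6 = 339.00 → 339 sts.
Row gauge = 6/1 = 6 rows/in; 40.5 × 6 = 243.00 → 243 rows.

Cast on 339 stitches and work 243 rows.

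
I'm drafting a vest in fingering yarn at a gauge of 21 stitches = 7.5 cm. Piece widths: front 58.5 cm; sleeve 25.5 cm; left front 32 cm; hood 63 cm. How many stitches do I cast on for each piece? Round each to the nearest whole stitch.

Rate = 21/7.5 = 2.8 sts per cm.
front: 58.5 × 2.8 = 163.80 → 164.
sleeve: 25.5 × 2.8 = 71.40 → 71.
left front: 32 × 2.8 = 89.60 → 90.
hood: 63 × 2.8 = 176.40 → 176.

front 164; sleeve 71; left front 90; hood 176.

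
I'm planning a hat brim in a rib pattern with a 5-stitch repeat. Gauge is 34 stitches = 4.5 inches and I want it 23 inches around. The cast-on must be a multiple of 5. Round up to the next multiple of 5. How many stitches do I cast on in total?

CO 175 sts.

34 / 4.5 = 7.556 sts per inch.
23 × 7.556 = 173.78 sts.
Next multiple of 5: 175.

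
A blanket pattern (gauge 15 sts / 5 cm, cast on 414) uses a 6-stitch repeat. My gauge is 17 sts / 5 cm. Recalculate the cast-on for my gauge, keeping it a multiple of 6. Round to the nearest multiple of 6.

468 stitches.

414 × 17 / 15 = 469.20.
Nearest multiple of 6: 468.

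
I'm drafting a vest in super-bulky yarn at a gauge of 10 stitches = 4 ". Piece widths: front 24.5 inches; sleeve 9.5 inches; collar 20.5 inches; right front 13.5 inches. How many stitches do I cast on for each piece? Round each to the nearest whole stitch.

Rate = 10/4 = 2.5 sts per in.
front: 24.5 × 2.5 = 61.25 → 61.
sleeve: 9.5 × 2.5 = 23.75 → 24.
collar: 20.5 × 2.5 = 51.25 → 51.
right front: 13.5 × 2.5 = 33.75 → 34.

front 61; sleeve 24; collar 51; right front 34.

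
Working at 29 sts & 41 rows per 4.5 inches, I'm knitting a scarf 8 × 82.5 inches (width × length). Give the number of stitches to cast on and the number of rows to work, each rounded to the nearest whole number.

Stitch gauge = 29/4.5 = 6.444 sts/in; 8 × 6.444 = 51.56 → 52 sts.
Row gauge = 41/4.5 = 9.111 rows/in; 82.5 × 9.111 = 751.67 → 752 rows.

Cast on 52 stitches and work 752 rows.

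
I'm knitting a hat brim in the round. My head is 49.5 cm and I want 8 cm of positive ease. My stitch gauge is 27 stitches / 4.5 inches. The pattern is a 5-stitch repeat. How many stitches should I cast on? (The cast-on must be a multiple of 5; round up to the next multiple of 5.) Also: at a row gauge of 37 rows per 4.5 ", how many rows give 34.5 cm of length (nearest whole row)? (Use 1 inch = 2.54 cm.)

Finished = 49.5 + 8 = 57.5 cm.
57.5 cm × 1/2.54 = 22.64 inches.
27/4.5 = 6 sts per in; 22.64 × 6 = 135.83 sts.
Next multiple of 5 → 140.
34.5 cm = 13.58 inches; × 8.222 = 111.68 → 112 rows.

Cast on 140 stitches; work 112 rows.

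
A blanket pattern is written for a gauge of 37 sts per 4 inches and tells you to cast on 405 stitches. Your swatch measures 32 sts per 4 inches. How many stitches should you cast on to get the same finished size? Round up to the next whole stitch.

Scale factor = 32 / 37 = 0.865.
405 × 32 / 37 = 350.27 sts.
→ 351 sts.

Cast on 351 stitches.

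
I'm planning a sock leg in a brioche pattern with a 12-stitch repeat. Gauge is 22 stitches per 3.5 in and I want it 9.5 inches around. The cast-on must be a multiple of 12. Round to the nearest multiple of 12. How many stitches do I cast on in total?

CO 60 sts.

22 / 3.5 = 6.286 sts per inch.
9.5 × 6.286 = 59.71 sts.
Nearest multiple of 12: 60.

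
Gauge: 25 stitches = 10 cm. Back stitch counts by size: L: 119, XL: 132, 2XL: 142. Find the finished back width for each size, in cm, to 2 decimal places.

25/10 = 2.5 sts per cm.
L: 119 / 2.5 = 47.600 → 47.60 cm.
XL: 132 / 2.5 = 52.800 → 52.80 cm.
2XL: 142 / 2.5 = 56.800 → 56.80 cm.

L 47.60 cm; XL 52.80 cm; 2XL 56.80 cm.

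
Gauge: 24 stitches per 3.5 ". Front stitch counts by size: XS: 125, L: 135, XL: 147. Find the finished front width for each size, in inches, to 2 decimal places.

24/3.5 = 6.857 sts per in.
XS: 125 / 6.857 = 18.229 → 18.23 in.
L: 135 / 6.857 = 19.688 → 19.69 in.
XL: 147 / 6.857 = 21.438 → 21.44 in.

XS 18.23 inches; L 19.69 inches; XL 21.44 inches.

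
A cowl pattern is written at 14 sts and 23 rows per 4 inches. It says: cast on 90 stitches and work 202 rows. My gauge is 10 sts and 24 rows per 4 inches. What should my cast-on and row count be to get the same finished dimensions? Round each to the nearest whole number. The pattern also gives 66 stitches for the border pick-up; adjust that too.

Stitches: 90 × 10/14 = 64.29 → 64.
Rows: 202 × 24/23 = 210.78 → 211.
border pick-up: 66 × 10/14 = 47.14 → 47.

Cast on 64 stitches; work 211 rows; border pick-up 47 stitches.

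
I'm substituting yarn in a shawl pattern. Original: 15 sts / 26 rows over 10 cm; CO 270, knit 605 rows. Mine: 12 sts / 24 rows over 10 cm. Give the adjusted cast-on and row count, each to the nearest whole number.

Stitches: 270 × 12/15 = 216.00 → 216.
Rows: 605 × 24/26 = 558.46 → 558.

Cast on 216 stitches; work 558 rows.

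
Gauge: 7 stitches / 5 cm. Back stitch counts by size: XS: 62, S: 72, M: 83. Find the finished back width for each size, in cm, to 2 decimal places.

7/5 = 1.4 sts per cm.
XS: 62 / 1.4 = 44.286 → 44.29 cm.
S: 72 / 1.4 = 51.429 → 51.43 cm.
M: 83 / 1.4 = 59.286 → 59.29 cm.

XS 44.29 cm; S 51.43 cm; M 59.29 cm.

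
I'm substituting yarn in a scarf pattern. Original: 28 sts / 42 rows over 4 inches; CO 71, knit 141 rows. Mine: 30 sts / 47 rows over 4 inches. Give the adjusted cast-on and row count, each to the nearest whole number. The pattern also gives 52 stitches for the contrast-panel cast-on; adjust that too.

Stitches: 71 × 30/28 = 76.07 → 76.
Rows: 141 × 47/42 = 157.79 → 158.
contrast-panel cast-on: 52 × 30/28 = 55.71 → 56.

Cast on 76 stitches; work 158 rows; contrast-panel cast-on 56 stitches.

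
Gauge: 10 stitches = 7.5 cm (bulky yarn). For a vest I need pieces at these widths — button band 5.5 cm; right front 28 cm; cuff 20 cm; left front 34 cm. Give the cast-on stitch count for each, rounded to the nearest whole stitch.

Rate = 10/7.5 = 1.333 sts per cm.
button band: 5.5 × 1.333 = 7.33 → 7.
right front: 28 × 1.333 = 37.33 → 37.
cuff: 20 × 1.333 = 26.67 → 27.
left front: 34 × 1.333 = 45.33 → 45.

button band 7; right front 37; cuff 27; left front 45.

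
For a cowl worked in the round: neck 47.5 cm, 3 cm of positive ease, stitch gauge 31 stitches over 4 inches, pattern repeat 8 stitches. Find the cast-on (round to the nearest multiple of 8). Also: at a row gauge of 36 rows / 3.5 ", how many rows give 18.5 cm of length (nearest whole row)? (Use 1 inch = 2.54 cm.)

Finished = 47.5 + 3 = 50.5 cm.
50.5 cm × 1/2.54 = 19.88 inches.
31/4 = 7.75 sts per in; 19.88 × 7.75 = 154.08 sts.
Nearest multiple of 8 → 152.
18.5 cm = 7.28 inches; × 10.286 = 74.92 → 75 rows.

Cast on 152 stitches; work 75 rows.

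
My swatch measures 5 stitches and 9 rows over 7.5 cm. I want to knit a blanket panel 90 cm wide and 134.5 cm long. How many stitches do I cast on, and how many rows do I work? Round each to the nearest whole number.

Cast on 60 stitches and work 161 rows.

Stitch gauge = 5/7.5 = 0.667 sts/cm; 90 × 0.667 = 60.00 → 60 sts.
Row gauge = 9/7.5 = 1.2 rows/cm; 134.5 × 1.2 = 161.40 → 161 rows.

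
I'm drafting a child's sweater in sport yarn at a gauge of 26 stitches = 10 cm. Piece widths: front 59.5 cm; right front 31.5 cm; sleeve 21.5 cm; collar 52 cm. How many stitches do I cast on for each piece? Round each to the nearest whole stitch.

Rate = 26/10 = 2.6 sts per cm.
front: 59.5 × 2.6 = 154.70 → 155.
right front: 31.5 × 2.6 = 81.90 → 82.
sleeve: 21.5 × 2.6 = 55.90 → 56.
collar: 52 × 2.6 = 135.20 → 135.

front 155; right front 82; sleeve 56; collar 135.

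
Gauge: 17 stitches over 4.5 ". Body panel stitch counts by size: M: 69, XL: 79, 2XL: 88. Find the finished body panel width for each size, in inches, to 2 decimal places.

M 18.26 inches; XL 20.91 inches; 2XL 23.29 inches.

17/4.5 = 3.778 sts per in.
M: 69 / 3.778 = 18.265 → 18.26 in.
XL: 79 / 3.778 = 20.912 → 20.91 in.
2XL: 88 / 3.778 = 23.294 → 23.29 in.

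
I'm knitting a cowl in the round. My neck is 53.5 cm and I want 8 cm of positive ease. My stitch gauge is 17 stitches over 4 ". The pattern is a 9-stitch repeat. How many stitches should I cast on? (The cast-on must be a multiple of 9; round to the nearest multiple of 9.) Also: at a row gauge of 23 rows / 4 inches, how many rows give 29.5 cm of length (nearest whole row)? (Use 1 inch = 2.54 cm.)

Finished = 53.5 + 8 = 61.5 cm.
61.5 cm × 1/2.54 = 24.21 inches.
17/4 = 4.25 sts per in; 24.21 × 4.25 = 102.90 sts.
Nearest multiple of 9 → 99.
29.5 cm = 11.61 inches; × 5.75 = 66.78 → 67 rows.

Cast on 99 stitches; work 67 rows.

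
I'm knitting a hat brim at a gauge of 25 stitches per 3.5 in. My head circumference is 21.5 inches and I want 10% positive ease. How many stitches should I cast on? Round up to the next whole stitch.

Finished = 21.5 × 1.10 = 23.65 in.
25 / 3.5 = 7.143 sts per inch.
23.65 × 7.143 = 168.93 sts.
→ 169 sts.

CO 169 sts.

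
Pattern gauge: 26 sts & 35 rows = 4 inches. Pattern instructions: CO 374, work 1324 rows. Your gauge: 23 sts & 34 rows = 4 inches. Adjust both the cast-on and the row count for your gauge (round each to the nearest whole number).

Cast on 331 stitches; work 1286 rows.

Stitches: 374 × 23/26 = 330.85 → 331.
Rows: 1324 × 34/35 = 1286.17 → 1286.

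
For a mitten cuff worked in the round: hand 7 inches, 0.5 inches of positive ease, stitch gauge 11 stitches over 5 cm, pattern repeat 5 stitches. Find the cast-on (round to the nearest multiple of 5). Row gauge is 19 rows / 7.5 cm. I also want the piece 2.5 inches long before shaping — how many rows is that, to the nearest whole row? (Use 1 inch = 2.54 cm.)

Finished = 7 + 0.5 = 7.5 inches.
7.5 inches × 2.54 = 19.05 cm.
11/5 = 2.2 sts per cm; 19.05 × 2.2 = 41.91 sts.
Nearest multiple of 5 → 40.
2.5 inches = 6.35 cm; × 2.533 = 16.09 → 16 rows.

Cast on 40 stitches; work 16 rows.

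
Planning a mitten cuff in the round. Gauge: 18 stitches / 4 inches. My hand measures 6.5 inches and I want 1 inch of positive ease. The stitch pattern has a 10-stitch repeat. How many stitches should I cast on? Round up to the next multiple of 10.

40 stitches.

Finished = 6.5 + 1 = 7.5 inches.
18 / 4 = 4.5 sts/in.
7.5 × 4.5 = 33.75 sts.
Next multiple of 10: 40.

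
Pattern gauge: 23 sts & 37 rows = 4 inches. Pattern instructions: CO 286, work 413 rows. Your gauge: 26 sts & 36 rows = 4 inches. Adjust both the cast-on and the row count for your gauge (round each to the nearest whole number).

Cast on 323 stitches; work 402 rows.

Stitches: 286 × 26/23 = 323.30 → 323.
Rows: 413 × 36/37 = 401.84 → 402.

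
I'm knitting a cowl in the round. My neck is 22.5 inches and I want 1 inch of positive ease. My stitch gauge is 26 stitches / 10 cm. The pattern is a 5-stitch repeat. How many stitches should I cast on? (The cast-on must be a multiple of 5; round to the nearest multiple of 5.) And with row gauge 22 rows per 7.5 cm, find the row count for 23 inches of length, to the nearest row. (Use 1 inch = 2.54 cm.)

Cast on 155 stitches; work 171 rows.

Finished = 22.5 + 1 = 23.5 inches.
23.5 inches × 2.54 = 59.69 cm.
26/10 = 2.6 sts per cm; 59.69 × 2.6 = 155.19 sts.
Nearest multiple of 5 → 155.
23 inches = 58.42 cm; × 2.933 = 171.37 → 171 rows.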